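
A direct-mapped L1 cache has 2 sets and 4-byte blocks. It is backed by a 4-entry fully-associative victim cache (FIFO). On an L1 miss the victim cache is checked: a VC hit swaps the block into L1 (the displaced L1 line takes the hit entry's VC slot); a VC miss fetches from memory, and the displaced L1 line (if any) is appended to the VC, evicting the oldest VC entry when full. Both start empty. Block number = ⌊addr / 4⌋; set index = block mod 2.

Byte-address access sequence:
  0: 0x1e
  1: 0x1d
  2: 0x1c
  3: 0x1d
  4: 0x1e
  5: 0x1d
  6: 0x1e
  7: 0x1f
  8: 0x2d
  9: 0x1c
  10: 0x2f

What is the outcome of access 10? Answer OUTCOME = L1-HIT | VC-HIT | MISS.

#0 0x1e→b7/s1 MISS; vc=[]
#1 0x1d→b7/s1 L1-HIT; vc=[]
#2 0x1c→b7/s1 L1-HIT; vc=[]
#3 0x1d→b7/s1 L1-HIT; vc=[]
#4 0x1e→b7/s1 L1-HIT; vc=[]
#5 0x1d→b7/s1 L1-HIT; vc=[]
#6 0x1e→b7/s1 L1-HIT; vc=[]
#7 0x1f→b7/s1 L1-HIT; vc=[]
#8 0x2d→b11/s1 MISS; vc=[7]
#9 0x1c→b7/s1 VC-HIT; vc=[11]
#10 0x2f→b11/s1 VC-HIT; vc=[7]

OUTCOME = VC-HIT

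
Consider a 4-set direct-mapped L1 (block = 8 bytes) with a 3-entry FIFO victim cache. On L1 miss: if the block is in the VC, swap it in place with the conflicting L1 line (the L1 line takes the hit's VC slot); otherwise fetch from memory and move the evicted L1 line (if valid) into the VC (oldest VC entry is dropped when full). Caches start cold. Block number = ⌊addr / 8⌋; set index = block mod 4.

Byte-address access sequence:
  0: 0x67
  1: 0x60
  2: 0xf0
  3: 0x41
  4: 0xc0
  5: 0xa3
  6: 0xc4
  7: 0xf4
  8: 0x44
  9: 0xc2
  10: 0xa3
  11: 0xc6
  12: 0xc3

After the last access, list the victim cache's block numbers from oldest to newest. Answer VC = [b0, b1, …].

  [0] addr=0x67 blk=12 s=0: MISS | VC []
  [1] addr=0x60 blk=12 s=0: L1-HIT | VC []
  [2] addr=0xf0 blk=30 s=2: MISS | VC []
  [3] addr=0x41 blk=8 s=0: MISS | VC [12]
  [4] addr=0xc0 blk=24 s=0: MISS | VC [12, 8]
  [5] addr=0xa3 blk=20 s=0: MISS | VC [12, 8, 24]
  [6] addr=0xc4 blk=24 s=0: VC-HIT | VC [12, 8, 20]
  [7] addr=0xf4 blk=30 s=2: L1-HIT | VC [12, 8, 20]
  [8] addr=0x44 blk=8 s=0: VC-HIT | VC [12, 24, 20]
  [9] addr=0xc2 blk=24 s=0: VC-HIT | VC [12, 8, 20]
  [10] addr=0xa3 blk=20 s=0: VC-HIT | VC [12, 8, 24]
  [11] addr=0xc6 blk=24 s=0: VC-HIT | VC [12, 8, 20]
  [12] addr=0xc3 blk=24 s=0: L1-HIT | VC [12, 8, 20]

VC = [12, 8, 20]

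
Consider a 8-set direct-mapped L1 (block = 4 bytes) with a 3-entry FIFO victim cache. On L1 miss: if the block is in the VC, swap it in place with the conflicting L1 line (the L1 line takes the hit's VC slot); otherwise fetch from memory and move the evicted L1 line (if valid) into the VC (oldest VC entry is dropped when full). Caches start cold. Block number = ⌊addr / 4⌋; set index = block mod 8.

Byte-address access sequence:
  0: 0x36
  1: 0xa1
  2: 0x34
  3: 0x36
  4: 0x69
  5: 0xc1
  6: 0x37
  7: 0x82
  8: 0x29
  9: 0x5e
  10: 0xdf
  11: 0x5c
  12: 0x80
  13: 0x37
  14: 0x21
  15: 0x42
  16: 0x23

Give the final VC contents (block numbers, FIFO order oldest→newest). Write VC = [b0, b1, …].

  [0] addr=0x36 blk=13 s=5: MISS | VC []
  [1] addr=0xa1 blk=40 s=0: MISS | VC []
  [2] addr=0x34 blk=13 s=5: L1-HIT | VC []
  [3] addr=0x36 blk=13 s=5: L1-HIT | VC []
  [4] addr=0x69 blk=26 s=2: MISS | VC []
  [5] addr=0xc1 blk=48 s=0: MISS | VC [40]
  [6] addr=0x37 blk=13 s=5: L1-HIT | VC [40]
  [7] addr=0x82 blk=32 s=0: MISS | VC [40, 48]
  [8] addr=0x29 blk=10 s=2: MISS | VC [40, 48, 26]
  [9] addr=0x5e blk=23 s=7: MISS | VC [40, 48, 26]
  [10] addr=0xdf blk=55 s=7: MISS | VC [48, 26, 23]
  [11] addr=0x5c blk=23 s=7: VC-HIT | VC [48, 26, 55]
  [12] addr=0x80 blk=32 s=0: L1-HIT | VC [48, 26, 55]
  [13] addr=0x37 blk=13 s=5: L1-HIT | VC [48, 26, 55]
  [14] addr=0x21 blk=8 s=0: MISS | VC [26, 55, 32]
  [15] addr=0x42 blk=16 s=0: MISS | VC [55, 32, 8]
  [16] addr=0x23 blk=8 s=0: VC-HIT | VC [55, 32, 16]

VC = [55, 32, 16]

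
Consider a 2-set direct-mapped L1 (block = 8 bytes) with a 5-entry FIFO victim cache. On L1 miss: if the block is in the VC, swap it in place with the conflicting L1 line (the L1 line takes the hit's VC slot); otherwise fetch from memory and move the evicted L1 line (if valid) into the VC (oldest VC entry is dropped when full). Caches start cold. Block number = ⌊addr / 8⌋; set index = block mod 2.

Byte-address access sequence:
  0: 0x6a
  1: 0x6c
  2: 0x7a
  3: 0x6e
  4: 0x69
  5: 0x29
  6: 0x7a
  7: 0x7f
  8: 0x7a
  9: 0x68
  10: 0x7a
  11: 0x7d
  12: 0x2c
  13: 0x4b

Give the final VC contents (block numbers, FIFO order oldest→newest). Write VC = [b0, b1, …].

VC = [15, 13, 5]

  [0] addr=0x6a blk=13 s=1: MISS | VC []
  [1] addr=0x6c blk=13 s=1: L1-HIT | VC []
  [2] addr=0x7a blk=15 s=1: MISS | VC [13]
  [3] addr=0x6e blk=13 s=1: VC-HIT | VC [15]
  [4] addr=0x69 blk=13 s=1: L1-HIT | VC [15]
  [5] addr=0x29 blk=5 s=1: MISS | VC [15, 13]
  [6] addr=0x7a blk=15 s=1: VC-HIT | VC [5, 13]
  [7] addr=0x7f blk=15 s=1: L1-HIT | VC [5, 13]
  [8] addr=0x7a blk=15 s=1: L1-HIT | VC [5, 13]
  [9] addr=0x68 blk=13 s=1: VC-HIT | VC [5, 15]
  [10] addr=0x7a blk=15 s=1: VC-HIT | VC [5, 13]
  [11] addr=0x7d blk=15 s=1: L1-HIT | VC [5, 13]
  [12] addr=0x2c blk=5 s=1: VC-HIT | VC [15, 13]
  [13] addr=0x4b blk=9 s=1: MISS | VC [15, 13, 5]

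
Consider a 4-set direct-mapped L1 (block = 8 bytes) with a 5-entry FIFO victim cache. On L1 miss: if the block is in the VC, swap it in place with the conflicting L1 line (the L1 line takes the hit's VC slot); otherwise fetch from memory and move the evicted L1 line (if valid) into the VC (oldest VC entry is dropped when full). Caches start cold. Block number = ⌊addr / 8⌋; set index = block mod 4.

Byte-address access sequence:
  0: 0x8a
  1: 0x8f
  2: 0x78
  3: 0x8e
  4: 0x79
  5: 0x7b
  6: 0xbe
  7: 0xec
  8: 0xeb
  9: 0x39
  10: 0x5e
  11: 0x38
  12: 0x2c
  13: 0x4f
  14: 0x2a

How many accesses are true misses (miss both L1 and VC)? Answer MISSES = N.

MISSES = 8

  [0] addr=0x8a blk=17 s=1: MISS | VC []
  [1] addr=0x8f blk=17 s=1: L1-HIT | VC []
  [2] addr=0x78 blk=15 s=3: MISS | VC []
  [3] addr=0x8e blk=17 s=1: L1-HIT | VC []
  [4] addr=0x79 blk=15 s=3: L1-HIT | VC []
  [5] addr=0x7b blk=15 s=3: L1-HIT | VC []
  [6] addr=0xbe blk=23 s=3: MISS | VC [15]
  [7] addr=0xec blk=29 s=1: MISS | VC [15, 17]
  [8] addr=0xeb blk=29 s=1: L1-HIT | VC [15, 17]
  [9] addr=0x39 blk=7 s=3: MISS | VC [15, 17, 23]
  [10] addr=0x5e blk=11 s=3: MISS | VC [15, 17, 23, 7]
  [11] addr=0x38 blk=7 s=3: VC-HIT | VC [15, 17, 23, 11]
  [12] addr=0x2c blk=5 s=1: MISS | VC [15, 17, 23, 11, 29]
  [13] addr=0x4f blk=9 s=1: MISS | VC [17, 23, 11, 29, 5]
  [14] addr=0x2a blk=5 s=1: VC-HIT | VC [17, 23, 11, 29, 9]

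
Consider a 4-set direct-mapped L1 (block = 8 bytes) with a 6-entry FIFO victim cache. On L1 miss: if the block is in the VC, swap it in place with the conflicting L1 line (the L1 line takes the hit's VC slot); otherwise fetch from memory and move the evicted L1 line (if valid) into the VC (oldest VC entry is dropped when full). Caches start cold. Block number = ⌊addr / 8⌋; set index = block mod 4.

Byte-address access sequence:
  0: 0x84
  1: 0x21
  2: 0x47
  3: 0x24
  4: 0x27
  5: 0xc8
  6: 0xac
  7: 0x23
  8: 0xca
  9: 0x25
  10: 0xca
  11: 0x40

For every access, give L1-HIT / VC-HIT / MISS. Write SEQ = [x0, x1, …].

SEQ = [MISS, MISS, MISS, VC-HIT, L1-HIT, MISS, MISS, L1-HIT, VC-HIT, L1-HIT, L1-HIT, VC-HIT]

#0 0x84→b16/s0 MISS; vc=[]
#1 0x21→b4/s0 MISS; vc=[16]
#2 0x47→b8/s0 MISS; vc=[16,4]
#3 0x24→b4/s0 VC-HIT; vc=[16,8]
#4 0x27→b4/s0 L1-HIT; vc=[16,8]
#5 0xc8→b25/s1 MISS; vc=[16,8]
#6 0xac→b21/s1 MISS; vc=[16,8,25]
#7 0x23→b4/s0 L1-HIT; vc=[16,8,25]
#8 0xca→b25/s1 VC-HIT; vc=[16,8,21]
#9 0x25→b4/s0 L1-HIT; vc=[16,8,21]
#10 0xca→b25/s1 L1-HIT; vc=[16,8,21]
#11 0x40→b8/s0 VC-HIT; vc=[16,4,21]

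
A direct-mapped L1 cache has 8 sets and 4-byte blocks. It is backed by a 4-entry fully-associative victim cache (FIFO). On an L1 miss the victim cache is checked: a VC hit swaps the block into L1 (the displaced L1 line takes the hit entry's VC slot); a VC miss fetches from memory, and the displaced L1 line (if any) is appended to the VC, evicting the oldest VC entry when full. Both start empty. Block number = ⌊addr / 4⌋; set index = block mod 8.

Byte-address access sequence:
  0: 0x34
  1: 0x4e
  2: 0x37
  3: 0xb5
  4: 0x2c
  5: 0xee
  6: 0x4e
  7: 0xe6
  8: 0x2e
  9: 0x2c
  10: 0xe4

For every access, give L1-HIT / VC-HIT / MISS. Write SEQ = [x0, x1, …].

SEQ = [MISS, MISS, L1-HIT, MISS, MISS, MISS, VC-HIT, MISS, VC-HIT, L1-HIT, L1-HIT]

0: 0x34 (blk 13, set 5) → MISS  vc=[]
1: 0x4e (blk 19, set 3) → MISS  vc=[]
2: 0x37 (blk 13, set 5) → L1-HIT  vc=[]
3: 0xb5 (blk 45, set 5) → MISS  vc=[13]
4: 0x2c (blk 11, set 3) → MISS  vc=[13, 19]
5: 0xee (blk 59, set 3) → MISS  vc=[13, 19, 11]
6: 0x4e (blk 19, set 3) → VC-HIT  vc=[13, 59, 11]
7: 0xe6 (blk 57, set 1) → MISS  vc=[13, 59, 11]
8: 0x2e (blk 11, set 3) → VC-HIT  vc=[13, 59, 19]
9: 0x2c (blk 11, set 3) → L1-HIT  vc=[13, 59, 19]
10: 0xe4 (blk 57, set 1) → L1-HIT  vc=[13, 59, 19]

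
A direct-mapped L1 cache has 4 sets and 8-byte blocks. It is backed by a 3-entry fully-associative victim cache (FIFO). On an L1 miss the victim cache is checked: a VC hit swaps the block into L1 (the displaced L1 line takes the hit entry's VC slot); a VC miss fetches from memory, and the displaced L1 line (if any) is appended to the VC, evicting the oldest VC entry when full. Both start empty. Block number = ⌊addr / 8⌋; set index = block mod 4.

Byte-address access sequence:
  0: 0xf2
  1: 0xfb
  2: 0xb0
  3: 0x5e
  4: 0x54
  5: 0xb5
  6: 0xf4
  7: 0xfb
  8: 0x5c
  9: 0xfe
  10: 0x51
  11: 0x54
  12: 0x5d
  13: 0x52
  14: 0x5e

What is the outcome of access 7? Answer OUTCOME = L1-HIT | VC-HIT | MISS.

OUTCOME = VC-HIT

  [0] addr=0xf2 blk=30 s=2: MISS | VC []
  [1] addr=0xfb blk=31 s=3: MISS | VC []
  [2] addr=0xb0 blk=22 s=2: MISS | VC [30]
  [3] addr=0x5e blk=11 s=3: MISS | VC [30, 31]
  [4] addr=0x54 blk=10 s=2: MISS | VC [30, 31, 22]
  [5] addr=0xb5 blk=22 s=2: VC-HIT | VC [30, 31, 10]
  [6] addr=0xf4 blk=30 s=2: VC-HIT | VC [22, 31, 10]
  [7] addr=0xfb blk=31 s=3: VC-HIT | VC [22, 11, 10]
  [8] addr=0x5c blk=11 s=3: VC-HIT | VC [22, 31, 10]
  [9] addr=0xfe blk=31 s=3: VC-HIT | VC [22, 11, 10]
  [10] addr=0x51 blk=10 s=2: VC-HIT | VC [22, 11, 30]
  [11] addr=0x54 blk=10 s=2: L1-HIT | VC [22, 11, 30]
  [12] addr=0x5d blk=11 s=3: VC-HIT | VC [22, 31, 30]
  [13] addr=0x52 blk=10 s=2: L1-HIT | VC [22, 31, 30]
  [14] addr=0x5e blk=11 s=3: L1-HIT | VC [22, 31, 30]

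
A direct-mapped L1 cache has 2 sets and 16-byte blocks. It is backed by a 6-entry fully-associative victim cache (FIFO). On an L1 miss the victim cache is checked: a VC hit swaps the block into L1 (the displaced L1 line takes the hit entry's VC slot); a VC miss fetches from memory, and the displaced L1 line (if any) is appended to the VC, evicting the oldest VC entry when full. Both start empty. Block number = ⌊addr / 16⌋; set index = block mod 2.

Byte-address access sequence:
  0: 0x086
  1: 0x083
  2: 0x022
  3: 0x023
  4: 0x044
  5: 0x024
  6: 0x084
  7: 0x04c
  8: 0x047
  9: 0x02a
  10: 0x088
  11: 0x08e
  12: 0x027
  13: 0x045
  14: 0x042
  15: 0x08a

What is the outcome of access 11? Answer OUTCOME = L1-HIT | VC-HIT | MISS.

0: 0x86 (blk 8, set 0) → MISS  vc=[]
1: 0x83 (blk 8, set 0) → L1-HIT  vc=[]
2: 0x22 (blk 2, set 0) → MISS  vc=[8]
3: 0x23 (blk 2, set 0) → L1-HIT  vc=[8]
4: 0x44 (blk 4, set 0) → MISS  vc=[8, 2]
5: 0x24 (blk 2, set 0) → VC-HIT  vc=[8, 4]
6: 0x84 (blk 8, set 0) → VC-HIT  vc=[2, 4]
7: 0x4c (blk 4, set 0) → VC-HIT  vc=[2, 8]
8: 0x47 (blk 4, set 0) → L1-HIT  vc=[2, 8]
9: 0x2a (blk 2, set 0) → VC-HIT  vc=[4, 8]
10: 0x88 (blk 8, set 0) → VC-HIT  vc=[4, 2]
11: 0x8e (blk 8, set 0) → L1-HIT  vc=[4, 2]
12: 0x27 (blk 2, set 0) → VC-HIT  vc=[4, 8]
13: 0x45 (blk 4, set 0) → VC-HIT  vc=[2, 8]
14: 0x42 (blk 4, set 0) → L1-HIT  vc=[2, 8]
15: 0x8a (blk 8, set 0) → VC-HIT  vc=[2, 4]

OUTCOME = L1-HIT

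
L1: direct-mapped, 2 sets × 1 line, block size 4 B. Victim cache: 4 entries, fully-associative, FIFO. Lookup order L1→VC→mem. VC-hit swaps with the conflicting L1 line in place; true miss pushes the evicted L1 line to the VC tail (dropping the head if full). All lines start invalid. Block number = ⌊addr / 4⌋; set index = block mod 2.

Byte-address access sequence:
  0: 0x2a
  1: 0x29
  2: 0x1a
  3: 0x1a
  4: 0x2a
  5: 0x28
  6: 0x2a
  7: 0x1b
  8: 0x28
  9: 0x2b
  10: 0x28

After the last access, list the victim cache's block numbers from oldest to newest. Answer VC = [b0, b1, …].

VC = [6]

0: 0x2a (blk 10, set 0) → MISS  vc=[]
1: 0x29 (blk 10, set 0) → L1-HIT  vc=[]
2: 0x1a (blk 6, set 0) → MISS  vc=[10]
3: 0x1a (blk 6, set 0) → L1-HIT  vc=[10]
4: 0x2a (blk 10, set 0) → VC-HIT  vc=[6]
5: 0x28 (blk 10, set 0) → L1-HIT  vc=[6]
6: 0x2a (blk 10, set 0) → L1-HIT  vc=[6]
7: 0x1b (blk 6, set 0) → VC-HIT  vc=[10]
8: 0x28 (blk 10, set 0) → VC-HIT  vc=[6]
9: 0x2b (blk 10, set 0) → L1-HIT  vc=[6]
10: 0x28 (blk 10, set 0) → L1-HIT  vc=[6]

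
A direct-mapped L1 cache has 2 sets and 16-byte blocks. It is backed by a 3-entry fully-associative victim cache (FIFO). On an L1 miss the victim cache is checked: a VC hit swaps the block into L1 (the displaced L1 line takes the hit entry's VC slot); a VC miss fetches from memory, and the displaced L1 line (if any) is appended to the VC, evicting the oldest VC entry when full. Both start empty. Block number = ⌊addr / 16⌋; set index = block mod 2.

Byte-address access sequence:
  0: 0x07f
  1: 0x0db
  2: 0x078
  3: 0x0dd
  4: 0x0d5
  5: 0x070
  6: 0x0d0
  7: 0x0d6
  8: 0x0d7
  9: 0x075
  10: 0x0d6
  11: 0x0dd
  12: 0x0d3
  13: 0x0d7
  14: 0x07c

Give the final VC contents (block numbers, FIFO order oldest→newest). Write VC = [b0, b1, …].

  [0] addr=0x7f blk=7 s=1: MISS | VC []
  [1] addr=0xdb blk=13 s=1: MISS | VC [7]
  [2] addr=0x78 blk=7 s=1: VC-HIT | VC [13]
  [3] addr=0xdd blk=13 s=1: VC-HIT | VC [7]
  [4] addr=0xd5 blk=13 s=1: L1-HIT | VC [7]
  [5] addr=0x70 blk=7 s=1: VC-HIT | VC [13]
  [6] addr=0xd0 blk=13 s=1: VC-HIT | VC [7]
  [7] addr=0xd6 blk=13 s=1: L1-HIT | VC [7]
  [8] addr=0xd7 blk=13 s=1: L1-HIT | VC [7]
  [9] addr=0x75 blk=7 s=1: VC-HIT | VC [13]
  [10] addr=0xd6 blk=13 s=1: VC-HIT | VC [7]
  [11] addr=0xdd blk=13 s=1: L1-HIT | VC [7]
  [12] addr=0xd3 blk=13 s=1: L1-HIT | VC [7]
  [13] addr=0xd7 blk=13 s=1: L1-HIT | VC [7]
  [14] addr=0x7c blk=7 s=1: VC-HIT | VC [13]

VC = [13]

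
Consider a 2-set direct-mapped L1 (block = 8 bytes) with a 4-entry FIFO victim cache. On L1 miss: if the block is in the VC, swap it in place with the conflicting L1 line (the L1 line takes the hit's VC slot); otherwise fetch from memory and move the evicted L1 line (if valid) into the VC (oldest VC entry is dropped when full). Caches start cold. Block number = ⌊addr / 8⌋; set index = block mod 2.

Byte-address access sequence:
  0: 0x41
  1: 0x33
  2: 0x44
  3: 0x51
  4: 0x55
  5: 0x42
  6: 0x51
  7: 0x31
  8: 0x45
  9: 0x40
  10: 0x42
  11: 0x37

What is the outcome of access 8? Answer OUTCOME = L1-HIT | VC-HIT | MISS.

OUTCOME = VC-HIT

0: 0x41 (blk 8, set 0) → MISS  vc=[]
1: 0x33 (blk 6, set 0) → MISS  vc=[8]
2: 0x44 (blk 8, set 0) → VC-HIT  vc=[6]
3: 0x51 (blk 10, set 0) → MISS  vc=[6, 8]
4: 0x55 (blk 10, set 0) → L1-HIT  vc=[6, 8]
5: 0x42 (blk 8, set 0) → VC-HIT  vc=[6, 10]
6: 0x51 (blk 10, set 0) → VC-HIT  vc=[6, 8]
7: 0x31 (blk 6, set 0) → VC-HIT  vc=[10, 8]
8: 0x45 (blk 8, set 0) → VC-HIT  vc=[10, 6]
9: 0x40 (blk 8, set 0) → L1-HIT  vc=[10, 6]
10: 0x42 (blk 8, set 0) → L1-HIT  vc=[10, 6]
11: 0x37 (blk 6, set 0) → VC-HIT  vc=[10, 8]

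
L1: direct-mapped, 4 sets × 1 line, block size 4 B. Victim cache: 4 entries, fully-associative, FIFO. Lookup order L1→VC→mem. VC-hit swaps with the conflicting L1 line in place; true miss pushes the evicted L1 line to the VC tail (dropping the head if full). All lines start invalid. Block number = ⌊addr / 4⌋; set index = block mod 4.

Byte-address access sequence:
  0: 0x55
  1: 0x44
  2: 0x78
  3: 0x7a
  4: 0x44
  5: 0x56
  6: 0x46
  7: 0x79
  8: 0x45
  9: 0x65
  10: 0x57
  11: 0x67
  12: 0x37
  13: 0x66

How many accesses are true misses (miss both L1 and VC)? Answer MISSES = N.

#0 0x55→b21/s1 MISS; vc=[]
#1 0x44→b17/s1 MISS; vc=[21]
#2 0x78→b30/s2 MISS; vc=[21]
#3 0x7a→b30/s2 L1-HIT; vc=[21]
#4 0x44→b17/s1 L1-HIT; vc=[21]
#5 0x56→b21/s1 VC-HIT; vc=[17]
#6 0x46→b17/s1 VC-HIT; vc=[21]
#7 0x79→b30/s2 L1-HIT; vc=[21]
#8 0x45→b17/s1 L1-HIT; vc=[21]
#9 0x65→b25/s1 MISS; vc=[21,17]
#10 0x57→b21/s1 VC-HIT; vc=[25,17]
#11 0x67→b25/s1 VC-HIT; vc=[21,17]
#12 0x37→b13/s1 MISS; vc=[21,17,25]
#13 0x66→b25/s1 VC-HIT; vc=[21,17,13]

MISSES = 5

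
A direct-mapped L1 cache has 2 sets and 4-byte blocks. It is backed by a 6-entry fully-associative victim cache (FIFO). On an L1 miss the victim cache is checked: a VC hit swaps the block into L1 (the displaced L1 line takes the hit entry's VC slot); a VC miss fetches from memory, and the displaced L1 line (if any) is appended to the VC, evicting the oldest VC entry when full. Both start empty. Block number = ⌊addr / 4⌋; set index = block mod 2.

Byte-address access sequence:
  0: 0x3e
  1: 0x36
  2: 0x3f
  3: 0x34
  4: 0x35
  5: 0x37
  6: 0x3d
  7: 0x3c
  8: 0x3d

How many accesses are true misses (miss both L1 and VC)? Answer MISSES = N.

0: 0x3e (blk 15, set 1) → MISS  vc=[]
1: 0x36 (blk 13, set 1) → MISS  vc=[15]
2: 0x3f (blk 15, set 1) → VC-HIT  vc=[13]
3: 0x34 (blk 13, set 1) → VC-HIT  vc=[15]
4: 0x35 (blk 13, set 1) → L1-HIT  vc=[15]
5: 0x37 (blk 13, set 1) → L1-HIT  vc=[15]
6: 0x3d (blk 15, set 1) → VC-HIT  vc=[13]
7: 0x3c (blk 15, set 1) → L1-HIT  vc=[13]
8: 0x3d (blk 15, set 1) → L1-HIT  vc=[13]

MISSES = 2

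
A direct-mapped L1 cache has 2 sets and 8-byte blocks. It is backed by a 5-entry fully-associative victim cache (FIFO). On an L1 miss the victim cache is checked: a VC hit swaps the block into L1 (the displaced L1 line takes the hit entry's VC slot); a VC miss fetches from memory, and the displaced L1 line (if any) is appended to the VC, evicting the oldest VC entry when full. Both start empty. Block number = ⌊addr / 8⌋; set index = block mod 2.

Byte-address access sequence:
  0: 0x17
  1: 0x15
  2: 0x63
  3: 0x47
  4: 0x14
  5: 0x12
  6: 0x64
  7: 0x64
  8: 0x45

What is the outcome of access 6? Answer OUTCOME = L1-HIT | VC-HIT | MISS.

#0 0x17→b2/s0 MISS; vc=[]
#1 0x15→b2/s0 L1-HIT; vc=[]
#2 0x63→b12/s0 MISS; vc=[2]
#3 0x47→b8/s0 MISS; vc=[2,12]
#4 0x14→b2/s0 VC-HIT; vc=[8,12]
#5 0x12→b2/s0 L1-HIT; vc=[8,12]
#6 0x64→b12/s0 VC-HIT; vc=[8,2]
#7 0x64→b12/s0 L1-HIT; vc=[8,2]
#8 0x45→b8/s0 VC-HIT; vc=[12,2]

OUTCOME = VC-HIT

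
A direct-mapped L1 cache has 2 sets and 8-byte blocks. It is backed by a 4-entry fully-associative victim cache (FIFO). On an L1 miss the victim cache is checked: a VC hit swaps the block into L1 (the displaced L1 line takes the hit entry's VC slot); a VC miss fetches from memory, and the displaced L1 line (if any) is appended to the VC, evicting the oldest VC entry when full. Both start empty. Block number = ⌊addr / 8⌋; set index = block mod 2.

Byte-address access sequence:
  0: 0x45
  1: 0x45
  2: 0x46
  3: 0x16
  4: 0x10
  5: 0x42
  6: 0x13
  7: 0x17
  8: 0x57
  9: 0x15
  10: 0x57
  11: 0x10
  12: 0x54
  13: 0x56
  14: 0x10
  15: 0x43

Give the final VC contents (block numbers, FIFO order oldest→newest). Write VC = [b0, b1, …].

  [0] addr=0x45 blk=8 s=0: MISS | VC []
  [1] addr=0x45 blk=8 s=0: L1-HIT | VC []
  [2] addr=0x46 blk=8 s=0: L1-HIT | VC []
  [3] addr=0x16 blk=2 s=0: MISS | VC [8]
  [4] addr=0x10 blk=2 s=0: L1-HIT | VC [8]
  [5] addr=0x42 blk=8 s=0: VC-HIT | VC [2]
  [6] addr=0x13 blk=2 s=0: VC-HIT | VC [8]
  [7] addr=0x17 blk=2 s=0: L1-HIT | VC [8]
  [8] addr=0x57 blk=10 s=0: MISS | VC [8, 2]
  [9] addr=0x15 blk=2 s=0: VC-HIT | VC [8, 10]
  [10] addr=0x57 blk=10 s=0: VC-HIT | VC [8, 2]
  [11] addr=0x10 blk=2 s=0: VC-HIT | VC [8, 10]
  [12] addr=0x54 blk=10 s=0: VC-HIT | VC [8, 2]
  [13] addr=0x56 blk=10 s=0: L1-HIT | VC [8, 2]
  [14] addr=0x10 blk=2 s=0: VC-HIT | VC [8, 10]
  [15] addr=0x43 blk=8 s=0: VC-HIT | VC [2, 10]

VC = [2, 10]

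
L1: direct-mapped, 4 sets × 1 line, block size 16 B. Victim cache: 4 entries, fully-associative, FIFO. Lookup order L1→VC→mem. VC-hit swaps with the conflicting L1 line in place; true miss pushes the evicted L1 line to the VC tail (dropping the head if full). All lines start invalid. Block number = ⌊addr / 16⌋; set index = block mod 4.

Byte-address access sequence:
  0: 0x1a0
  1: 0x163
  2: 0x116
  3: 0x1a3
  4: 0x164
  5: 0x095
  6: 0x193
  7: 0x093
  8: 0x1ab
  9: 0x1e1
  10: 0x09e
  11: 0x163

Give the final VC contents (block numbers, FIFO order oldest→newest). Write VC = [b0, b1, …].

VC = [30, 17, 25, 26]

  [0] addr=0x1a0 blk=26 s=2: MISS | VC []
  [1] addr=0x163 blk=22 s=2: MISS | VC [26]
  [2] addr=0x116 blk=17 s=1: MISS | VC [26]
  [3] addr=0x1a3 blk=26 s=2: VC-HIT | VC [22]
  [4] addr=0x164 blk=22 s=2: VC-HIT | VC [26]
  [5] addr=0x95 blk=9 s=1: MISS | VC [26, 17]
  [6] addr=0x193 blk=25 s=1: MISS | VC [26, 17, 9]
  [7] addr=0x93 blk=9 s=1: VC-HIT | VC [26, 17, 25]
  [8] addr=0x1ab blk=26 s=2: VC-HIT | VC [22, 17, 25]
  [9] addr=0x1e1 blk=30 s=2: MISS | VC [22, 17, 25, 26]
  [10] addr=0x9e blk=9 s=1: L1-HIT | VC [22, 17, 25, 26]
  [11] addr=0x163 blk=22 s=2: VC-HIT | VC [30, 17, 25, 26]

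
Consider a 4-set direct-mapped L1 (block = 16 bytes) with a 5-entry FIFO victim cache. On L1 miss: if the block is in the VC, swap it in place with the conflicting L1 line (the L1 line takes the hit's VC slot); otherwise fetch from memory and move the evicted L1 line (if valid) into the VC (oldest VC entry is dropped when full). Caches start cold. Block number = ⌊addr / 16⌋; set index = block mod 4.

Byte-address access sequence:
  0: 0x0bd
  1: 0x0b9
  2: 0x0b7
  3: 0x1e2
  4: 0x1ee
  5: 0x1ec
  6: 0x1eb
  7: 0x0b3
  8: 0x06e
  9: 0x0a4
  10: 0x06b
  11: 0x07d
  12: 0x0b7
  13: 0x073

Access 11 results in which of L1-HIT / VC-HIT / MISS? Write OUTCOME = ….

OUTCOME = MISS

#0 0xbd→b11/s3 MISS; vc=[]
#1 0xb9→b11/s3 L1-HIT; vc=[]
#2 0xb7→b11/s3 L1-HIT; vc=[]
#3 0x1e2→b30/s2 MISS; vc=[]
#4 0x1ee→b30/s2 L1-HIT; vc=[]
#5 0x1ec→b30/s2 L1-HIT; vc=[]
#6 0x1eb→b30/s2 L1-HIT; vc=[]
#7 0xb3→b11/s3 L1-HIT; vc=[]
#8 0x6e→b6/s2 MISS; vc=[30]
#9 0xa4→b10/s2 MISS; vc=[30,6]
#10 0x6b→b6/s2 VC-HIT; vc=[30,10]
#11 0x7d→b7/s3 MISS; vc=[30,10,11]
#12 0xb7→b11/s3 VC-HIT; vc=[30,10,7]
#13 0x73→b7/s3 VC-HIT; vc=[30,10,11]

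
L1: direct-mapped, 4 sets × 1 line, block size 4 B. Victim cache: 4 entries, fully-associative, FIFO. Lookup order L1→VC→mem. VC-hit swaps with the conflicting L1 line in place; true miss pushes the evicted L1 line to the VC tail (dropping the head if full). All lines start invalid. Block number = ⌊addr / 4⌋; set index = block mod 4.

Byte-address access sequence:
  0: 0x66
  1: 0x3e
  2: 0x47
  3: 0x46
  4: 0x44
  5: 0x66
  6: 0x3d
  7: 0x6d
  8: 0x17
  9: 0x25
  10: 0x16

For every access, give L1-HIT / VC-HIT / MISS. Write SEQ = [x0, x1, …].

SEQ = [MISS, MISS, MISS, L1-HIT, L1-HIT, VC-HIT, L1-HIT, MISS, MISS, MISS, VC-HIT]

  [0] addr=0x66 blk=25 s=1: MISS | VC []
  [1] addr=0x3e blk=15 s=3: MISS | VC []
  [2] addr=0x47 blk=17 s=1: MISS | VC [25]
  [3] addr=0x46 blk=17 s=1: L1-HIT | VC [25]
  [4] addr=0x44 blk=17 s=1: L1-HIT | VC [25]
  [5] addr=0x66 blk=25 s=1: VC-HIT | VC [17]
  [6] addr=0x3d blk=15 s=3: L1-HIT | VC [17]
  [7] addr=0x6d blk=27 s=3: MISS | VC [17, 15]
  [8] addr=0x17 blk=5 s=1: MISS | VC [17, 15, 25]
  [9] addr=0x25 blk=9 s=1: MISS | VC [17, 15, 25, 5]
  [10] addr=0x16 blk=5 s=1: VC-HIT | VC [17, 15, 25, 9]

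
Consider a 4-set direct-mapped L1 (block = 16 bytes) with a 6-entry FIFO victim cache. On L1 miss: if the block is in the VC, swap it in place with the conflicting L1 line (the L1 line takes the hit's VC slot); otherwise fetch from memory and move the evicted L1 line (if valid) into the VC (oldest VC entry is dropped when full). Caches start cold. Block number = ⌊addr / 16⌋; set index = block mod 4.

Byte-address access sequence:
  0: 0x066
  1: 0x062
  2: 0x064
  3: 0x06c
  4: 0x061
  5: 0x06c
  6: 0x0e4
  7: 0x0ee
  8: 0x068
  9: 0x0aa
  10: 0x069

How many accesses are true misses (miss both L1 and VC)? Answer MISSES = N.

  [0] addr=0x66 blk=6 s=2: MISS | VC []
  [1] addr=0x62 blk=6 s=2: L1-HIT | VC []
  [2] addr=0x64 blk=6 s=2: L1-HIT | VC []
  [3] addr=0x6c blk=6 s=2: L1-HIT | VC []
  [4] addr=0x61 blk=6 s=2: L1-HIT | VC []
  [5] addr=0x6c blk=6 s=2: L1-HIT | VC []
  [6] addr=0xe4 blk=14 s=2: MISS | VC [6]
  [7] addr=0xee blk=14 s=2: L1-HIT | VC [6]
  [8] addr=0x68 blk=6 s=2: VC-HIT | VC [14]
  [9] addr=0xaa blk=10 s=2: MISS | VC [14, 6]
  [10] addr=0x69 blk=6 s=2: VC-HIT | VC [14, 10]

MISSES = 3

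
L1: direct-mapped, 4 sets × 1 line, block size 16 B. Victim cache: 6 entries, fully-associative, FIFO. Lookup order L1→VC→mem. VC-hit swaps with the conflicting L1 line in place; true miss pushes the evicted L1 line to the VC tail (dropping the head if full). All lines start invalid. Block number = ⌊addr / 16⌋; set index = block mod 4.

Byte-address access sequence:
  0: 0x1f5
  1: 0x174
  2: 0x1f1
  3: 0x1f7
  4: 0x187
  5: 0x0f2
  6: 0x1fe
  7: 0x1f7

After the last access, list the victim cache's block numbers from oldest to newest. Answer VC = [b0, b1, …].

VC = [23, 15]

0: 0x1f5 (blk 31, set 3) → MISS  vc=[]
1: 0x174 (blk 23, set 3) → MISS  vc=[31]
2: 0x1f1 (blk 31, set 3) → VC-HIT  vc=[23]
3: 0x1f7 (blk 31, set 3) → L1-HIT  vc=[23]
4: 0x187 (blk 24, set 0) → MISS  vc=[23]
5: 0xf2 (blk 15, set 3) → MISS  vc=[23, 31]
6: 0x1fe (blk 31, set 3) → VC-HIT  vc=[23, 15]
7: 0x1f7 (blk 31, set 3) → L1-HIT  vc=[23, 15]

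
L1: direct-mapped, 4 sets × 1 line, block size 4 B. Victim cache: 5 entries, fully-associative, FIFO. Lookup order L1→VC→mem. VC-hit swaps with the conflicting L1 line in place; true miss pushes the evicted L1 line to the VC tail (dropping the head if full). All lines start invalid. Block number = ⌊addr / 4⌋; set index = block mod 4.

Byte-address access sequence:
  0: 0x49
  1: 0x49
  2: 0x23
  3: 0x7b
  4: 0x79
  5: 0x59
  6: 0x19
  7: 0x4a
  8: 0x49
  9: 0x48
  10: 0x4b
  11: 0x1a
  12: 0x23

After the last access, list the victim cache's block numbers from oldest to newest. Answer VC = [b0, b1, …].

VC = [18, 30, 22]

  [0] addr=0x49 blk=18 s=2: MISS | VC []
  [1] addr=0x49 blk=18 s=2: L1-HIT | VC []
  [2] addr=0x23 blk=8 s=0: MISS | VC []
  [3] addr=0x7b blk=30 s=2: MISS | VC [18]
  [4] addr=0x79 blk=30 s=2: L1-HIT | VC [18]
  [5] addr=0x59 blk=22 s=2: MISS | VC [18, 30]
  [6] addr=0x19 blk=6 s=2: MISS | VC [18, 30, 22]
  [7] addr=0x4a blk=18 s=2: VC-HIT | VC [6, 30, 22]
  [8] addr=0x49 blk=18 s=2: L1-HIT | VC [6, 30, 22]
  [9] addr=0x48 blk=18 s=2: L1-HIT | VC [6, 30, 22]
  [10] addr=0x4b blk=18 s=2: L1-HIT | VC [6, 30, 22]
  [11] addr=0x1a blk=6 s=2: VC-HIT | VC [18, 30, 22]
  [12] addr=0x23 blk=8 s=0: L1-HIT | VC [18, 30, 22]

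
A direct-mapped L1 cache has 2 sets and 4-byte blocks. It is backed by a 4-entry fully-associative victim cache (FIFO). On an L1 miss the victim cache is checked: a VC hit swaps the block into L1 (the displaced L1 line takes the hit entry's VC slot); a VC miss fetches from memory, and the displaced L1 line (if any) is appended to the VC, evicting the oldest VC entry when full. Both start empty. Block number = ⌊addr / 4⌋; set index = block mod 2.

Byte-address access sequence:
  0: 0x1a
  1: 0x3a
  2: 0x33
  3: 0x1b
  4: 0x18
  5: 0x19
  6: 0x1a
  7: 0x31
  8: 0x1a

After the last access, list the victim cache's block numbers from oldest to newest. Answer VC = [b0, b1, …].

0: 0x1a (blk 6, set 0) → MISS  vc=[]
1: 0x3a (blk 14, set 0) → MISS  vc=[6]
2: 0x33 (blk 12, set 0) → MISS  vc=[6, 14]
3: 0x1b (blk 6, set 0) → VC-HIT  vc=[12, 14]
4: 0x18 (blk 6, set 0) → L1-HIT  vc=[12, 14]
5: 0x19 (blk 6, set 0) → L1-HIT  vc=[12, 14]
6: 0x1a (blk 6, set 0) → L1-HIT  vc=[12, 14]
7: 0x31 (blk 12, set 0) → VC-HIT  vc=[6, 14]
8: 0x1a (blk 6, set 0) → VC-HIT  vc=[12, 14]

VC = [12, 14]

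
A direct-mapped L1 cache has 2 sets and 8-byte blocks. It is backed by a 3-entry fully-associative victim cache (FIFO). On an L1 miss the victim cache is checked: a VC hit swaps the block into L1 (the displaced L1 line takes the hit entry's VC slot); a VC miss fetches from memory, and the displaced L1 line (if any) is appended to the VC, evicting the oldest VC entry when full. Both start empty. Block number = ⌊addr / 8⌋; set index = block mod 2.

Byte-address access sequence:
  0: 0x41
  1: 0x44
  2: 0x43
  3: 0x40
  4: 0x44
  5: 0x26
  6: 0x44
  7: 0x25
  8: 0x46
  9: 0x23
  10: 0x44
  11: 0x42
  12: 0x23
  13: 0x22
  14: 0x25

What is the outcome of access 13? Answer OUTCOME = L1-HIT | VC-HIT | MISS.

#0 0x41→b8/s0 MISS; vc=[]
#1 0x44→b8/s0 L1-HIT; vc=[]
#2 0x43→b8/s0 L1-HIT; vc=[]
#3 0x40→b8/s0 L1-HIT; vc=[]
#4 0x44→b8/s0 L1-HIT; vc=[]
#5 0x26→b4/s0 MISS; vc=[8]
#6 0x44→b8/s0 VC-HIT; vc=[4]
#7 0x25→b4/s0 VC-HIT; vc=[8]
#8 0x46→b8/s0 VC-HIT; vc=[4]
#9 0x23→b4/s0 VC-HIT; vc=[8]
#10 0x44→b8/s0 VC-HIT; vc=[4]
#11 0x42→b8/s0 L1-HIT; vc=[4]
#12 0x23→b4/s0 VC-HIT; vc=[8]
#13 0x22→b4/s0 L1-HIT; vc=[8]
#14 0x25→b4/s0 L1-HIT; vc=[8]

OUTCOME = L1-HIT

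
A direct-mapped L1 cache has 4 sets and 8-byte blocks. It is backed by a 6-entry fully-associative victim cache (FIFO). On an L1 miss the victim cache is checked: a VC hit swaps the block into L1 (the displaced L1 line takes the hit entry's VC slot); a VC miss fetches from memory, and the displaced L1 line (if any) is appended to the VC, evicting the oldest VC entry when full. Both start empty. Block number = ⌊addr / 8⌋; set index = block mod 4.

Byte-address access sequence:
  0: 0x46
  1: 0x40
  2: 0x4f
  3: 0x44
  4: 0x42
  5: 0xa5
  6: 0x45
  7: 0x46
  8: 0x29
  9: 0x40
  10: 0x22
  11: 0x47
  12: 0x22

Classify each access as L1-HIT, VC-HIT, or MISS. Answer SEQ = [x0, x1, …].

SEQ = [MISS, L1-HIT, MISS, L1-HIT, L1-HIT, MISS, VC-HIT, L1-HIT, MISS, L1-HIT, MISS, VC-HIT, VC-HIT]

0: 0x46 (blk 8, set 0) → MISS  vc=[]
1: 0x40 (blk 8, set 0) → L1-HIT  vc=[]
2: 0x4f (blk 9, set 1) → MISS  vc=[]
3: 0x44 (blk 8, set 0) → L1-HIT  vc=[]
4: 0x42 (blk 8, set 0) → L1-HIT  vc=[]
5: 0xa5 (blk 20, set 0) → MISS  vc=[8]
6: 0x45 (blk 8, set 0) → VC-HIT  vc=[20]
7: 0x46 (blk 8, set 0) → L1-HIT  vc=[20]
8: 0x29 (blk 5, set 1) → MISS  vc=[20, 9]
9: 0x40 (blk 8, set 0) → L1-HIT  vc=[20, 9]
10: 0x22 (blk 4, set 0) → MISS  vc=[20, 9, 8]
11: 0x47 (blk 8, set 0) → VC-HIT  vc=[20, 9, 4]
12: 0x22 (blk 4, set 0) → VC-HIT  vc=[20, 9, 8]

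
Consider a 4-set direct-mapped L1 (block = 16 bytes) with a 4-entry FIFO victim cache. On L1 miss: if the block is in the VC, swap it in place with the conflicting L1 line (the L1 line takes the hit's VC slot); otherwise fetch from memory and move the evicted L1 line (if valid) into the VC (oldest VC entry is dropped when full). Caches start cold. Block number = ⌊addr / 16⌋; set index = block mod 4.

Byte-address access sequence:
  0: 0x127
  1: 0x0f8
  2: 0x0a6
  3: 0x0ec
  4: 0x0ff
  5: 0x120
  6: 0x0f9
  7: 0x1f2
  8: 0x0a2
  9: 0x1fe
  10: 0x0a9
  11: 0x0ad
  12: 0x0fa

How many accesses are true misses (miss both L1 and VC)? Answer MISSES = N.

  [0] addr=0x127 blk=18 s=2: MISS | VC []
  [1] addr=0xf8 blk=15 s=3: MISS | VC []
  [2] addr=0xa6 blk=10 s=2: MISS | VC [18]
  [3] addr=0xec blk=14 s=2: MISS | VC [18, 10]
  [4] addr=0xff blk=15 s=3: L1-HIT | VC [18, 10]
  [5] addr=0x120 blk=18 s=2: VC-HIT | VC [14, 10]
  [6] addr=0xf9 blk=15 s=3: L1-HIT | VC [14, 10]
  [7] addr=0x1f2 blk=31 s=3: MISS | VC [14, 10, 15]
  [8] addr=0xa2 blk=10 s=2: VC-HIT | VC [14, 18, 15]
  [9] addr=0x1fe blk=31 s=3: L1-HIT | VC [14, 18, 15]
  [10] addr=0xa9 blk=10 s=2: L1-HIT | VC [14, 18, 15]
  [11] addr=0xad blk=10 s=2: L1-HIT | VC [14, 18, 15]
  [12] addr=0xfa blk=15 s=3: VC-HIT | VC [14, 18, 31]

MISSES = 5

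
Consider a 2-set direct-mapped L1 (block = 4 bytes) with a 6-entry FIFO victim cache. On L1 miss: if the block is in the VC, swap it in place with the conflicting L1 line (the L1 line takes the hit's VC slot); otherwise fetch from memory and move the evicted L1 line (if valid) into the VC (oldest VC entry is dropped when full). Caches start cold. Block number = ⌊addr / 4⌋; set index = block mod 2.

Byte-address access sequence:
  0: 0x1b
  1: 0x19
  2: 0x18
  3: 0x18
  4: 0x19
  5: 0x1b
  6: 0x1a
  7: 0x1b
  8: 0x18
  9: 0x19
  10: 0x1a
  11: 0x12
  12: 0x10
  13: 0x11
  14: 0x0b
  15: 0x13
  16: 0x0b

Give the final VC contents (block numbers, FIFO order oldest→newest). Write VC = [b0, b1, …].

VC = [6, 4]

#0 0x1b→b6/s0 MISS; vc=[]
#1 0x19→b6/s0 L1-HIT; vc=[]
#2 0x18→b6/s0 L1-HIT; vc=[]
#3 0x18→b6/s0 L1-HIT; vc=[]
#4 0x19→b6/s0 L1-HIT; vc=[]
#5 0x1b→b6/s0 L1-HIT; vc=[]
#6 0x1a→b6/s0 L1-HIT; vc=[]
#7 0x1b→b6/s0 L1-HIT; vc=[]
#8 0x18→b6/s0 L1-HIT; vc=[]
#9 0x19→b6/s0 L1-HIT; vc=[]
#10 0x1a→b6/s0 L1-HIT; vc=[]
#11 0x12→b4/s0 MISS; vc=[6]
#12 0x10→b4/s0 L1-HIT; vc=[6]
#13 0x11→b4/s0 L1-HIT; vc=[6]
#14 0xb→b2/s0 MISS; vc=[6,4]
#15 0x13→b4/s0 VC-HIT; vc=[6,2]
#16 0xb→b2/s0 VC-HIT; vc=[6,4]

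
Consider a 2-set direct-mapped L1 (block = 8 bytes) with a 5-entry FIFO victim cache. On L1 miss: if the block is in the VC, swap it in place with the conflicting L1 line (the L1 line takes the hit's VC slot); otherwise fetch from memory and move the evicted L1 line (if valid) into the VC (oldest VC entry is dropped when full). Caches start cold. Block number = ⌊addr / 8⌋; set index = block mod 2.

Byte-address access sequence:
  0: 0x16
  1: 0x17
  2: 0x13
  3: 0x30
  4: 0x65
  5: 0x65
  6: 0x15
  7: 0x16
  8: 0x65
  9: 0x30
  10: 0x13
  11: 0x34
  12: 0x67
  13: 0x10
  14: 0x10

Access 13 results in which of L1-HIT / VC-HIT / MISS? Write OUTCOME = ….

OUTCOME = VC-HIT

#0 0x16→b2/s0 MISS; vc=[]
#1 0x17→b2/s0 L1-HIT; vc=[]
#2 0x13→b2/s0 L1-HIT; vc=[]
#3 0x30→b6/s0 MISS; vc=[2]
#4 0x65→b12/s0 MISS; vc=[2,6]
#5 0x65→b12/s0 L1-HIT; vc=[2,6]
#6 0x15→b2/s0 VC-HIT; vc=[12,6]
#7 0x16→b2/s0 L1-HIT; vc=[12,6]
#8 0x65→b12/s0 VC-HIT; vc=[2,6]
#9 0x30→b6/s0 VC-HIT; vc=[2,12]
#10 0x13→b2/s0 VC-HIT; vc=[6,12]
#11 0x34→b6/s0 VC-HIT; vc=[2,12]
#12 0x67→b12/s0 VC-HIT; vc=[2,6]
#13 0x10→b2/s0 VC-HIT; vc=[12,6]
#14 0x10→b2/s0 L1-HIT; vc=[12,6]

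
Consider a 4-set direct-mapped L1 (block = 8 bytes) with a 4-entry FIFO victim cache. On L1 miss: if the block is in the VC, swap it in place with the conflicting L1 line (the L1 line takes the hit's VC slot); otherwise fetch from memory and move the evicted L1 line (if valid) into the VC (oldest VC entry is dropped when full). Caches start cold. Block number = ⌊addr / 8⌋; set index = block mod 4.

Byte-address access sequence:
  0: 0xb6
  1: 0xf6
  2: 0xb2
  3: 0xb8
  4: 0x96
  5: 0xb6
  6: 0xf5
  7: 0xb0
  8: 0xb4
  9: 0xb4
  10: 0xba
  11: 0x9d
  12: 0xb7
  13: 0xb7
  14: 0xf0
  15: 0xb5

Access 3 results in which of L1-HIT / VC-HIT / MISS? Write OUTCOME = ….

OUTCOME = MISS

  [0] addr=0xb6 blk=22 s=2: MISS | VC []
  [1] addr=0xf6 blk=30 s=2: MISS | VC [22]
  [2] addr=0xb2 blk=22 s=2: VC-HIT | VC [30]
  [3] addr=0xb8 blk=23 s=3: MISS | VC [30]
  [4] addr=0x96 blk=18 s=2: MISS | VC [30, 22]
  [5] addr=0xb6 blk=22 s=2: VC-HIT | VC [30, 18]
  [6] addr=0xf5 blk=30 s=2: VC-HIT | VC [22, 18]
  [7] addr=0xb0 blk=22 s=2: VC-HIT | VC [30, 18]
  [8] addr=0xb4 blk=22 s=2: L1-HIT | VC [30, 18]
  [9] addr=0xb4 blk=22 s=2: L1-HIT | VC [30, 18]
  [10] addr=0xba blk=23 s=3: L1-HIT | VC [30, 18]
  [11] addr=0x9d blk=19 s=3: MISS | VC [30, 18, 23]
  [12] addr=0xb7 blk=22 s=2: L1-HIT | VC [30, 18, 23]
  [13] addr=0xb7 blk=22 s=2: L1-HIT | VC [30, 18, 23]
  [14] addr=0xf0 blk=30 s=2: VC-HIT | VC [22, 18, 23]
  [15] addr=0xb5 blk=22 s=2: VC-HIT | VC [30, 18, 23]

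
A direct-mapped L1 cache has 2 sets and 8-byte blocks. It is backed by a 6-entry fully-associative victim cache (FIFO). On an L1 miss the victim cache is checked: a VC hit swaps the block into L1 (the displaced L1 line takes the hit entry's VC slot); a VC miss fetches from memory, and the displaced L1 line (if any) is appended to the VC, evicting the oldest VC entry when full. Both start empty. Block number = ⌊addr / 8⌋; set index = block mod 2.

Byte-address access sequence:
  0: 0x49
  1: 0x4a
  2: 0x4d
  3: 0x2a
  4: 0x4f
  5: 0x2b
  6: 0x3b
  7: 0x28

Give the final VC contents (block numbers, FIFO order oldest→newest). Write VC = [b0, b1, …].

0: 0x49 (blk 9, set 1) → MISS  vc=[]
1: 0x4a (blk 9, set 1) → L1-HIT  vc=[]
2: 0x4d (blk 9, set 1) → L1-HIT  vc=[]
3: 0x2a (blk 5, set 1) → MISS  vc=[9]
4: 0x4f (blk 9, set 1) → VC-HIT  vc=[5]
5: 0x2b (blk 5, set 1) → VC-HIT  vc=[9]
6: 0x3b (blk 7, set 1) → MISS  vc=[9, 5]
7: 0x28 (blk 5, set 1) → VC-HIT  vc=[9, 7]

VC = [9, 7]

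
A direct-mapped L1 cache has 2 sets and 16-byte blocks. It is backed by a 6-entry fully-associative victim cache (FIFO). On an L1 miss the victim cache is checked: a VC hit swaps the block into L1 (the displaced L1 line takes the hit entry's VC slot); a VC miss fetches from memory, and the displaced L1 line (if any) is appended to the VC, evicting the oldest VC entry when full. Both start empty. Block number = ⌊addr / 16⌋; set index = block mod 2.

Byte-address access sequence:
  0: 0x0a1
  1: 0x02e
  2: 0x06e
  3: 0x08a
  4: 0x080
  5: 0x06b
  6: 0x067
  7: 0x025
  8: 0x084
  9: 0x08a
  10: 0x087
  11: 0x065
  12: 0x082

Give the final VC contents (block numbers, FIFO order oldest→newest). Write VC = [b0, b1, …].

VC = [10, 6, 2]

0: 0xa1 (blk 10, set 0) → MISS  vc=[]
1: 0x2e (blk 2, set 0) → MISS  vc=[10]
2: 0x6e (blk 6, set 0) → MISS  vc=[10, 2]
3: 0x8a (blk 8, set 0) → MISS  vc=[10, 2, 6]
4: 0x80 (blk 8, set 0) → L1-HIT  vc=[10, 2, 6]
5: 0x6b (blk 6, set 0) → VC-HIT  vc=[10, 2, 8]
6: 0x67 (blk 6, set 0) → L1-HIT  vc=[10, 2, 8]
7: 0x25 (blk 2, set 0) → VC-HIT  vc=[10, 6, 8]
8: 0x84 (blk 8, set 0) → VC-HIT  vc=[10, 6, 2]
9: 0x8a (blk 8, set 0) → L1-HIT  vc=[10, 6, 2]
10: 0x87 (blk 8, set 0) → L1-HIT  vc=[10, 6, 2]
11: 0x65 (blk 6, set 0) → VC-HIT  vc=[10, 8, 2]
12: 0x82 (blk 8, set 0) → VC-HIT  vc=[10, 6, 2]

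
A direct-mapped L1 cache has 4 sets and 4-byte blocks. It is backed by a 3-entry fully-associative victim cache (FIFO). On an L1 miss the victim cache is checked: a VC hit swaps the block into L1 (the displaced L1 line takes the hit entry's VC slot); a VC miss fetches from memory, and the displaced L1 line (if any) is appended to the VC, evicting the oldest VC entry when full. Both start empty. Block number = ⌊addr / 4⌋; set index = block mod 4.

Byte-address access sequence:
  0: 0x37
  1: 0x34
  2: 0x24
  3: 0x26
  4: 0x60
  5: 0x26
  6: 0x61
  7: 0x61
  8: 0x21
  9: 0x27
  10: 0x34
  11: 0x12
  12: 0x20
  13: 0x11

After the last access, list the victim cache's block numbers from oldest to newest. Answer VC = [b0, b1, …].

VC = [9, 24, 8]

0: 0x37 (blk 13, set 1) → MISS  vc=[]
1: 0x34 (blk 13, set 1) → L1-HIT  vc=[]
2: 0x24 (blk 9, set 1) → MISS  vc=[13]
3: 0x26 (blk 9, set 1) → L1-HIT  vc=[13]
4: 0x60 (blk 24, set 0) → MISS  vc=[13]
5: 0x26 (blk 9, set 1) → L1-HIT  vc=[13]
6: 0x61 (blk 24, set 0) → L1-HIT  vc=[13]
7: 0x61 (blk 24, set 0) → L1-HIT  vc=[13]
8: 0x21 (blk 8, set 0) → MISS  vc=[13, 24]
9: 0x27 (blk 9, set 1) → L1-HIT  vc=[13, 24]
10: 0x34 (blk 13, set 1) → VC-HIT  vc=[9, 24]
11: 0x12 (blk 4, set 0) → MISS  vc=[9, 24, 8]
12: 0x20 (blk 8, set 0) → VC-HIT  vc=[9, 24, 4]
13: 0x11 (blk 4, set 0) → VC-HIT  vc=[9, 24, 8]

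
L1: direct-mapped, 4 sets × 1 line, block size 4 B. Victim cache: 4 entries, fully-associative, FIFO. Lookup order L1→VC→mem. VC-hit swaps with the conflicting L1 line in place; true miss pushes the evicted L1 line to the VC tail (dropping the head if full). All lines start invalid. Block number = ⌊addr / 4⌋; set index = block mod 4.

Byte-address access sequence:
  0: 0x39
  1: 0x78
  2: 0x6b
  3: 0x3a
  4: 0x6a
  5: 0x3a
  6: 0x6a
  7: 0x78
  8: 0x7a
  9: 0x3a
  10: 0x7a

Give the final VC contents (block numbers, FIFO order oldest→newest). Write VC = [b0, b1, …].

VC = [14, 26]

0: 0x39 (blk 14, set 2) → MISS  vc=[]
1: 0x78 (blk 30, set 2) → MISS  vc=[14]
2: 0x6b (blk 26, set 2) → MISS  vc=[14, 30]
3: 0x3a (blk 14, set 2) → VC-HIT  vc=[26, 30]
4: 0x6a (blk 26, set 2) → VC-HIT  vc=[14, 30]
5: 0x3a (blk 14, set 2) → VC-HIT  vc=[26, 30]
6: 0x6a (blk 26, set 2) → VC-HIT  vc=[14, 30]
7: 0x78 (blk 30, set 2) → VC-HIT  vc=[14, 26]
8: 0x7a (blk 30, set 2) → L1-HIT  vc=[14, 26]
9: 0x3a (blk 14, set 2) → VC-HIT  vc=[30, 26]
10: 0x7a (blk 30, set 2) → VC-HIT  vc=[14, 26]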